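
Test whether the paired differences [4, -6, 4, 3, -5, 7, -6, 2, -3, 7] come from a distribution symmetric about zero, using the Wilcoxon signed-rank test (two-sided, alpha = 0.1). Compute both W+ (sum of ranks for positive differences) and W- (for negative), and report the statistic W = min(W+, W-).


Step 1: Drop any zero differences (none here) and take |d_i|.
|d| = [4, 6, 4, 3, 5, 7, 6, 2, 3, 7]
Step 2: Midrank |d_i| (ties get averaged ranks).
ranks: |4|->4.5, |6|->7.5, |4|->4.5, |3|->2.5, |5|->6, |7|->9.5, |6|->7.5, |2|->1, |3|->2.5, |7|->9.5
Step 3: Attach original signs; sum ranks with positive sign and with negative sign.
W+ = 4.5 + 4.5 + 2.5 + 9.5 + 1 + 9.5 = 31.5
W- = 7.5 + 6 + 7.5 + 2.5 = 23.5
(Check: W+ + W- = 55 should equal n(n+1)/2 = 55.)
Step 4: Test statistic W = min(W+, W-) = 23.5.
Step 5: Ties in |d|, so use the tie-corrected normal approximation.
        E[W] = n(n+1)/4 = 10*11/4 = 27.5.
        Tie groups: |d|=3 (t=2), |d|=4 (t=2), |d|=6 (t=2), |d|=7 (t=2); sum(t^3 - t) = 24.
        Var[W] = n(n+1)(2n+1)/24 - sum(t^3-t)/48 = 2310/24 - 24/48 = 95.75.
        z = (W - E[W]) / sqrt(Var[W]) = (23.5 - 27.5) / 9.7852 = -0.4088.
        Two-sided p = 2*Phi(z) = 0.682700.
Step 6: alpha = 0.1. fail to reject H0.

W+ = 31.5, W- = 23.5, W = min = 23.5, p = 0.682700, fail to reject H0.


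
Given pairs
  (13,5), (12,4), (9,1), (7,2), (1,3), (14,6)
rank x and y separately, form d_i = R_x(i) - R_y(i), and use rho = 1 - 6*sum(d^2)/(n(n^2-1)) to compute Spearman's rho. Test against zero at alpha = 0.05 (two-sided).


Step 1: Rank x and y separately (midranks; no ties here).
rank(x): 13->5, 12->4, 9->3, 7->2, 1->1, 14->6
rank(y): 5->5, 4->4, 1->1, 2->2, 3->3, 6->6
Step 2: d_i = R_x(i) - R_y(i); compute d_i^2.
  (5-5)^2=0, (4-4)^2=0, (3-1)^2=4, (2-2)^2=0, (1-3)^2=4, (6-6)^2=0
sum(d^2) = 8.
Step 3: rho = 1 - 6*8 / (6*(6^2 - 1)) = 1 - 48/210 = 0.771429.
Step 4: Under H0, t = rho * sqrt((n-2)/(1-rho^2)) = 2.4247 ~ t(4).
Step 5: Two-sided p-value from the t-distribution with 4 df = 0.072397.
Step 6: alpha = 0.05. fail to reject H0.

rho = 0.7714, p = 0.072397, fail to reject H0 at alpha = 0.05.


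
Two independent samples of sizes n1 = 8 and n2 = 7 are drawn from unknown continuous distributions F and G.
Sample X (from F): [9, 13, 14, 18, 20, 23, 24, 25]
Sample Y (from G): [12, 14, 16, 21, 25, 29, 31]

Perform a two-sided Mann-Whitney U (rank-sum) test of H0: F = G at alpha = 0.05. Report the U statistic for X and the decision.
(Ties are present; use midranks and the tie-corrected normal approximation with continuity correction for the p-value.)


Step 1: Combine and sort all 15 observations; assign midranks.
sorted (value, group): (9,X), (12,Y), (13,X), (14,X), (14,Y), (16,Y), (18,X), (20,X), (21,Y), (23,X), (24,X), (25,X), (25,Y), (29,Y), (31,Y)
ranks: 9->1, 12->2, 13->3, 14->4.5, 14->4.5, 16->6, 18->7, 20->8, 21->9, 23->10, 24->11, 25->12.5, 25->12.5, 29->14, 31->15
Step 2: Rank sum for X: R1 = 1 + 3 + 4.5 + 7 + 8 + 10 + 11 + 12.5 = 57.
Step 3: U_X = R1 - n1(n1+1)/2 = 57 - 8*9/2 = 57 - 36 = 21.
       U_Y = n1*n2 - U_X = 56 - 21 = 35.
Step 4: Ties are present, so use the tie-corrected normal approximation (with continuity correction) for the p-value.
Step 5: p-value = 0.451104; compare to alpha = 0.05. fail to reject H0.

U_X = 21, p = 0.451104, fail to reject H0 at alpha = 0.05.


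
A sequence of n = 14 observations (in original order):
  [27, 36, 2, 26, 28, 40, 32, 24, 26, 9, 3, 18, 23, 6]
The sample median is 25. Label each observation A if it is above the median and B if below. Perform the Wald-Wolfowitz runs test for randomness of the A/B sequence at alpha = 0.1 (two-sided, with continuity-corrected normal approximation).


Step 1: Compute median = 25; label A = above, B = below.
Labels in order: AABAAAABABBBBB  (n_A = 7, n_B = 7)
Step 2: Count runs R = 6.
Step 3: Under H0 (random ordering), E[R] = 2*n_A*n_B/(n_A+n_B) + 1 = 2*7*7/14 + 1 = 8.0000.
        Var[R] = 2*n_A*n_B*(2*n_A*n_B - n_A - n_B) / ((n_A+n_B)^2 * (n_A+n_B-1)) = 8232/2548 = 3.2308.
        SD[R] = 1.7974.
Step 4: Continuity-corrected z = (R + 0.5 - E[R]) / SD[R] = (6 + 0.5 - 8.0000) / 1.7974 = -0.8345.
Step 5: Two-sided p-value via normal approximation = 2*(1 - Phi(|z|)) = 0.403986.
Step 6: alpha = 0.1. fail to reject H0.

R = 6, z = -0.8345, p = 0.403986, fail to reject H0.


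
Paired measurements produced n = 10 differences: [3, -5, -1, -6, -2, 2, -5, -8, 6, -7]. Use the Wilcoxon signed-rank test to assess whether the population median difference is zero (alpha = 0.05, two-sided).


Step 1: Drop any zero differences (none here) and take |d_i|.
|d| = [3, 5, 1, 6, 2, 2, 5, 8, 6, 7]
Step 2: Midrank |d_i| (ties get averaged ranks).
ranks: |3|->4, |5|->5.5, |1|->1, |6|->7.5, |2|->2.5, |2|->2.5, |5|->5.5, |8|->10, |6|->7.5, |7|->9
Step 3: Attach original signs; sum ranks with positive sign and with negative sign.
W+ = 4 + 2.5 + 7.5 = 14
W- = 5.5 + 1 + 7.5 + 2.5 + 5.5 + 10 + 9 = 41
(Check: W+ + W- = 55 should equal n(n+1)/2 = 55.)
Step 4: Test statistic W = min(W+, W-) = 14.
Step 5: Ties in |d|, so use the tie-corrected normal approximation.
        E[W] = n(n+1)/4 = 10*11/4 = 27.5.
        Tie groups: |d|=2 (t=2), |d|=5 (t=2), |d|=6 (t=2); sum(t^3 - t) = 18.
        Var[W] = n(n+1)(2n+1)/24 - sum(t^3-t)/48 = 2310/24 - 18/48 = 95.875.
        z = (W - E[W]) / sqrt(Var[W]) = (14 - 27.5) / 9.7916 = -1.3787.
        Two-sided p = 2*Phi(z) = 0.167976.
Step 6: alpha = 0.05. fail to reject H0.

W+ = 14, W- = 41, W = min = 14, p = 0.167976, fail to reject H0.


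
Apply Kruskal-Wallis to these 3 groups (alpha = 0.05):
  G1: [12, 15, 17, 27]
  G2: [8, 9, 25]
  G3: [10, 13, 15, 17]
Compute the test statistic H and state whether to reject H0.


Step 1: Combine all N = 11 observations and assign midranks.
sorted (value, group, rank): (8,G2,1), (9,G2,2), (10,G3,3), (12,G1,4), (13,G3,5), (15,G1,6.5), (15,G3,6.5), (17,G1,8.5), (17,G3,8.5), (25,G2,10), (27,G1,11)
Step 2: Sum ranks within each group.
R_1 = 30 (n_1 = 4)
R_2 = 13 (n_2 = 3)
R_3 = 23 (n_3 = 4)
Step 3: H = 12/(N(N+1)) * sum(R_i^2/n_i) - 3(N+1)
     = 12/(11*12) * (30^2/4 + 13^2/3 + 23^2/4) - 3*12
     = 0.090909 * 413.583 - 36
     = 1.598485.
Step 4: Ties present; correction factor C = 1 - 12/(11^3 - 11) = 0.990909. Corrected H = 1.598485 / 0.990909 = 1.613150.
Step 5: Under H0, H ~ chi^2(2); p-value = 0.446384.
Step 6: alpha = 0.05. fail to reject H0.

H = 1.6131, df = 2, p = 0.446384, fail to reject H0.


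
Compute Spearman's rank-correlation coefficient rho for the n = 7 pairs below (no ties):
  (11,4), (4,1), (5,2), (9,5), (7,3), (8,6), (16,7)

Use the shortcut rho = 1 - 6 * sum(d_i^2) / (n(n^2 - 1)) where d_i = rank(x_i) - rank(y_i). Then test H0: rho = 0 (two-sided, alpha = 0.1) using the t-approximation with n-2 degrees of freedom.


Step 1: Rank x and y separately (midranks; no ties here).
rank(x): 11->6, 4->1, 5->2, 9->5, 7->3, 8->4, 16->7
rank(y): 4->4, 1->1, 2->2, 5->5, 3->3, 6->6, 7->7
Step 2: d_i = R_x(i) - R_y(i); compute d_i^2.
  (6-4)^2=4, (1-1)^2=0, (2-2)^2=0, (5-5)^2=0, (3-3)^2=0, (4-6)^2=4, (7-7)^2=0
sum(d^2) = 8.
Step 3: rho = 1 - 6*8 / (7*(7^2 - 1)) = 1 - 48/336 = 0.857143.
Step 4: Under H0, t = rho * sqrt((n-2)/(1-rho^2)) = 3.7210 ~ t(5).
Step 5: Two-sided p-value from the t-distribution with 5 df = 0.013697.
Step 6: alpha = 0.1. reject H0.

rho = 0.8571, p = 0.013697, reject H0 at alpha = 0.1.


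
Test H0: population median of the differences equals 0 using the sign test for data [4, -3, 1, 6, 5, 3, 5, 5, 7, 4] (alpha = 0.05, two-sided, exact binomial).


Step 1: Discard zero differences. Original n = 10; n_eff = number of nonzero differences = 10.
Nonzero differences (with sign): +4, -3, +1, +6, +5, +3, +5, +5, +7, +4
Step 2: Count signs: positive = 9, negative = 1.
Step 3: Under H0: P(positive) = 0.5, so the number of positives S ~ Bin(10, 0.5).
Step 4: Two-sided exact p-value = sum of Bin(10,0.5) probabilities at or below the observed probability = 0.021484.
Step 5: alpha = 0.05. reject H0.

n_eff = 10, pos = 9, neg = 1, p = 0.021484, reject H0.


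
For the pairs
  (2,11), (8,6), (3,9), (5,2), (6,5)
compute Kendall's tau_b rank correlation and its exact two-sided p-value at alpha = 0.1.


Step 1: Enumerate the 10 unordered pairs (i,j) with i<j and classify each by sign(x_j-x_i) * sign(y_j-y_i).
  (1,2):dx=+6,dy=-5->D; (1,3):dx=+1,dy=-2->D; (1,4):dx=+3,dy=-9->D; (1,5):dx=+4,dy=-6->D
  (2,3):dx=-5,dy=+3->D; (2,4):dx=-3,dy=-4->C; (2,5):dx=-2,dy=-1->C; (3,4):dx=+2,dy=-7->D
  (3,5):dx=+3,dy=-4->D; (4,5):dx=+1,dy=+3->C
Step 2: C = 3, D = 7, total pairs = 10.
Step 3: tau = (C - D)/(n(n-1)/2) = (3 - 7)/10 = -0.400000.
Step 4: Exact two-sided p-value (enumerate n! = 120 permutations of y under H0): p = 0.483333.
Step 5: alpha = 0.1. fail to reject H0.

tau_b = -0.4000 (C=3, D=7), p = 0.483333, fail to reject H0.


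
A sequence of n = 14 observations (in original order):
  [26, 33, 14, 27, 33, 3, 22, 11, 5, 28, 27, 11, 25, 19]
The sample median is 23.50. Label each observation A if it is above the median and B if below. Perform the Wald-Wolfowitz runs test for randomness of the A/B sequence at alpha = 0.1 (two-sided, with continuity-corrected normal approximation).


Step 1: Compute median = 23.50; label A = above, B = below.
Labels in order: AABAABBBBAABAB  (n_A = 7, n_B = 7)
Step 2: Count runs R = 8.
Step 3: Under H0 (random ordering), E[R] = 2*n_A*n_B/(n_A+n_B) + 1 = 2*7*7/14 + 1 = 8.0000.
        Var[R] = 2*n_A*n_B*(2*n_A*n_B - n_A - n_B) / ((n_A+n_B)^2 * (n_A+n_B-1)) = 8232/2548 = 3.2308.
        SD[R] = 1.7974.
Step 4: R = E[R], so z = 0 with no continuity correction.
Step 5: Two-sided p-value via normal approximation = 2*(1 - Phi(|z|)) = 1.000000.
Step 6: alpha = 0.1. fail to reject H0.

R = 8, z = 0.0000, p = 1.000000, fail to reject H0.


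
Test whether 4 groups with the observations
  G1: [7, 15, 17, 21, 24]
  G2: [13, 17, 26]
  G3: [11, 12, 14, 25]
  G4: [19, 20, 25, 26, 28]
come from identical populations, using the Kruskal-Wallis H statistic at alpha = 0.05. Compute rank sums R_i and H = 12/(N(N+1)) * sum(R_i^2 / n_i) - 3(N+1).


Step 1: Combine all N = 17 observations and assign midranks.
sorted (value, group, rank): (7,G1,1), (11,G3,2), (12,G3,3), (13,G2,4), (14,G3,5), (15,G1,6), (17,G1,7.5), (17,G2,7.5), (19,G4,9), (20,G4,10), (21,G1,11), (24,G1,12), (25,G3,13.5), (25,G4,13.5), (26,G2,15.5), (26,G4,15.5), (28,G4,17)
Step 2: Sum ranks within each group.
R_1 = 37.5 (n_1 = 5)
R_2 = 27 (n_2 = 3)
R_3 = 23.5 (n_3 = 4)
R_4 = 65 (n_4 = 5)
Step 3: H = 12/(N(N+1)) * sum(R_i^2/n_i) - 3(N+1)
     = 12/(17*18) * (37.5^2/5 + 27^2/3 + 23.5^2/4 + 65^2/5) - 3*18
     = 0.039216 * 1507.31 - 54
     = 5.110294.
Step 4: Ties present; correction factor C = 1 - 18/(17^3 - 17) = 0.996324. Corrected H = 5.110294 / 0.996324 = 5.129151.
Step 5: Under H0, H ~ chi^2(3); p-value = 0.162581.
Step 6: alpha = 0.05. fail to reject H0.

H = 5.1292, df = 3, p = 0.162581, fail to reject H0.


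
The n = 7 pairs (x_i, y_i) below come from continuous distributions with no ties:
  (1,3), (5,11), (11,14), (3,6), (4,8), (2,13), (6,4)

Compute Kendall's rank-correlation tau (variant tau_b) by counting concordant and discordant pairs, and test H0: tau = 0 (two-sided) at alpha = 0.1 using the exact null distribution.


Step 1: Enumerate the 21 unordered pairs (i,j) with i<j and classify each by sign(x_j-x_i) * sign(y_j-y_i).
  (1,2):dx=+4,dy=+8->C; (1,3):dx=+10,dy=+11->C; (1,4):dx=+2,dy=+3->C; (1,5):dx=+3,dy=+5->C
  (1,6):dx=+1,dy=+10->C; (1,7):dx=+5,dy=+1->C; (2,3):dx=+6,dy=+3->C; (2,4):dx=-2,dy=-5->C
  (2,5):dx=-1,dy=-3->C; (2,6):dx=-3,dy=+2->D; (2,7):dx=+1,dy=-7->D; (3,4):dx=-8,dy=-8->C
  (3,5):dx=-7,dy=-6->C; (3,6):dx=-9,dy=-1->C; (3,7):dx=-5,dy=-10->C; (4,5):dx=+1,dy=+2->C
  (4,6):dx=-1,dy=+7->D; (4,7):dx=+3,dy=-2->D; (5,6):dx=-2,dy=+5->D; (5,7):dx=+2,dy=-4->D
  (6,7):dx=+4,dy=-9->D
Step 2: C = 14, D = 7, total pairs = 21.
Step 3: tau = (C - D)/(n(n-1)/2) = (14 - 7)/21 = 0.333333.
Step 4: Exact two-sided p-value (enumerate n! = 5040 permutations of y under H0): p = 0.381349.
Step 5: alpha = 0.1. fail to reject H0.

tau_b = 0.3333 (C=14, D=7), p = 0.381349, fail to reject H0.


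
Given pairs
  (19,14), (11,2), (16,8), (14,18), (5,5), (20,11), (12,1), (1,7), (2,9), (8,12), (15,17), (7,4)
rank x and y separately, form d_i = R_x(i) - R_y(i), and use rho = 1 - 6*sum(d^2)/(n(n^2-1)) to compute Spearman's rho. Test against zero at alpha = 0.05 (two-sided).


Step 1: Rank x and y separately (midranks; no ties here).
rank(x): 19->11, 11->6, 16->10, 14->8, 5->3, 20->12, 12->7, 1->1, 2->2, 8->5, 15->9, 7->4
rank(y): 14->10, 2->2, 8->6, 18->12, 5->4, 11->8, 1->1, 7->5, 9->7, 12->9, 17->11, 4->3
Step 2: d_i = R_x(i) - R_y(i); compute d_i^2.
  (11-10)^2=1, (6-2)^2=16, (10-6)^2=16, (8-12)^2=16, (3-4)^2=1, (12-8)^2=16, (7-1)^2=36, (1-5)^2=16, (2-7)^2=25, (5-9)^2=16, (9-11)^2=4, (4-3)^2=1
sum(d^2) = 164.
Step 3: rho = 1 - 6*164 / (12*(12^2 - 1)) = 1 - 984/1716 = 0.426573.
Step 4: Under H0, t = rho * sqrt((n-2)/(1-rho^2)) = 1.4914 ~ t(10).
Step 5: Two-sided p-value from the t-distribution with 10 df = 0.166700.
Step 6: alpha = 0.05. fail to reject H0.

rho = 0.4266, p = 0.166700, fail to reject H0 at alpha = 0.05.


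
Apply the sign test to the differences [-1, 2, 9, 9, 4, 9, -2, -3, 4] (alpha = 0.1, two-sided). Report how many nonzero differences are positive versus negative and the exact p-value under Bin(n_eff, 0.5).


Step 1: Discard zero differences. Original n = 9; n_eff = number of nonzero differences = 9.
Nonzero differences (with sign): -1, +2, +9, +9, +4, +9, -2, -3, +4
Step 2: Count signs: positive = 6, negative = 3.
Step 3: Under H0: P(positive) = 0.5, so the number of positives S ~ Bin(9, 0.5).
Step 4: Two-sided exact p-value = sum of Bin(9,0.5) probabilities at or below the observed probability = 0.507812.
Step 5: alpha = 0.1. fail to reject H0.

n_eff = 9, pos = 6, neg = 3, p = 0.507812, fail to reject H0.


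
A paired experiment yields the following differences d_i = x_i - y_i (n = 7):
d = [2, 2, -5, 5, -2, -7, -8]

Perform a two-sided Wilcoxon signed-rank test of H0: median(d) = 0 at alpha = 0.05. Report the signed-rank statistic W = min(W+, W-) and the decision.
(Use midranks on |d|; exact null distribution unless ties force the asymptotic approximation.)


Step 1: Drop any zero differences (none here) and take |d_i|.
|d| = [2, 2, 5, 5, 2, 7, 8]
Step 2: Midrank |d_i| (ties get averaged ranks).
ranks: |2|->2, |2|->2, |5|->4.5, |5|->4.5, |2|->2, |7|->6, |8|->7
Step 3: Attach original signs; sum ranks with positive sign and with negative sign.
W+ = 2 + 2 + 4.5 = 8.5
W- = 4.5 + 2 + 6 + 7 = 19.5
(Check: W+ + W- = 28 should equal n(n+1)/2 = 28.)
Step 4: Test statistic W = min(W+, W-) = 8.5.
Step 5: Ties in |d|, so use the tie-corrected normal approximation.
        E[W] = n(n+1)/4 = 7*8/4 = 14.
        Tie groups: |d|=2 (t=3), |d|=5 (t=2); sum(t^3 - t) = 30.
        Var[W] = n(n+1)(2n+1)/24 - sum(t^3-t)/48 = 840/24 - 30/48 = 34.375.
        z = (W - E[W]) / sqrt(Var[W]) = (8.5 - 14) / 5.8630 = -0.9381.
        Two-sided p = 2*Phi(z) = 0.348202.
Step 6: alpha = 0.05. fail to reject H0.

W+ = 8.5, W- = 19.5, W = min = 8.5, p = 0.348202, fail to reject H0.


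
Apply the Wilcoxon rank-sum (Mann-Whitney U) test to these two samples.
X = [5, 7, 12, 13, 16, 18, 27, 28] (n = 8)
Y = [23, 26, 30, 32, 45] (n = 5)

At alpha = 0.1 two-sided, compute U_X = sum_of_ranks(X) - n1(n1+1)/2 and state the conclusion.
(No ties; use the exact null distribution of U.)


Step 1: Combine and sort all 13 observations; assign midranks.
sorted (value, group): (5,X), (7,X), (12,X), (13,X), (16,X), (18,X), (23,Y), (26,Y), (27,X), (28,X), (30,Y), (32,Y), (45,Y)
ranks: 5->1, 7->2, 12->3, 13->4, 16->5, 18->6, 23->7, 26->8, 27->9, 28->10, 30->11, 32->12, 45->13
Step 2: Rank sum for X: R1 = 1 + 2 + 3 + 4 + 5 + 6 + 9 + 10 = 40.
Step 3: U_X = R1 - n1(n1+1)/2 = 40 - 8*9/2 = 40 - 36 = 4.
       U_Y = n1*n2 - U_X = 40 - 4 = 36.
Step 4: No ties, so the exact null distribution of U (based on enumerating the C(13,8) = 1287 equally likely rank assignments) gives the two-sided p-value.
Step 5: p-value = 0.018648; compare to alpha = 0.1. reject H0.

U_X = 4, p = 0.018648, reject H0 at alpha = 0.1.


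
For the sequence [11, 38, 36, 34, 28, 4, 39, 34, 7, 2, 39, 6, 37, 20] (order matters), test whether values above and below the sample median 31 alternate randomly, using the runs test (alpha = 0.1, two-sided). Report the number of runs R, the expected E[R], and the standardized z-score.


Step 1: Compute median = 31; label A = above, B = below.
Labels in order: BAAABBAABBABAB  (n_A = 7, n_B = 7)
Step 2: Count runs R = 9.
Step 3: Under H0 (random ordering), E[R] = 2*n_A*n_B/(n_A+n_B) + 1 = 2*7*7/14 + 1 = 8.0000.
        Var[R] = 2*n_A*n_B*(2*n_A*n_B - n_A - n_B) / ((n_A+n_B)^2 * (n_A+n_B-1)) = 8232/2548 = 3.2308.
        SD[R] = 1.7974.
Step 4: Continuity-corrected z = (R - 0.5 - E[R]) / SD[R] = (9 - 0.5 - 8.0000) / 1.7974 = 0.2782.
Step 5: Two-sided p-value via normal approximation = 2*(1 - Phi(|z|)) = 0.780879.
Step 6: alpha = 0.1. fail to reject H0.

R = 9, z = 0.2782, p = 0.780879, fail to reject H0.


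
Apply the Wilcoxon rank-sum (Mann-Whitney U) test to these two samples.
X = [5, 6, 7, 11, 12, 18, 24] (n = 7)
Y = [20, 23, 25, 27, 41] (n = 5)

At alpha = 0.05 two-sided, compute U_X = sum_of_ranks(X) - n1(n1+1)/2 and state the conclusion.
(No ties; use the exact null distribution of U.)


Step 1: Combine and sort all 12 observations; assign midranks.
sorted (value, group): (5,X), (6,X), (7,X), (11,X), (12,X), (18,X), (20,Y), (23,Y), (24,X), (25,Y), (27,Y), (41,Y)
ranks: 5->1, 6->2, 7->3, 11->4, 12->5, 18->6, 20->7, 23->8, 24->9, 25->10, 27->11, 41->12
Step 2: Rank sum for X: R1 = 1 + 2 + 3 + 4 + 5 + 6 + 9 = 30.
Step 3: U_X = R1 - n1(n1+1)/2 = 30 - 7*8/2 = 30 - 28 = 2.
       U_Y = n1*n2 - U_X = 35 - 2 = 33.
Step 4: No ties, so the exact null distribution of U (based on enumerating the C(12,7) = 792 equally likely rank assignments) gives the two-sided p-value.
Step 5: p-value = 0.010101; compare to alpha = 0.05. reject H0.

U_X = 2, p = 0.010101, reject H0 at alpha = 0.05.


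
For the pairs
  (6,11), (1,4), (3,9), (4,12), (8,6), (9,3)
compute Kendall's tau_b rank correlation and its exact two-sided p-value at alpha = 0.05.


Step 1: Enumerate the 15 unordered pairs (i,j) with i<j and classify each by sign(x_j-x_i) * sign(y_j-y_i).
  (1,2):dx=-5,dy=-7->C; (1,3):dx=-3,dy=-2->C; (1,4):dx=-2,dy=+1->D; (1,5):dx=+2,dy=-5->D
  (1,6):dx=+3,dy=-8->D; (2,3):dx=+2,dy=+5->C; (2,4):dx=+3,dy=+8->C; (2,5):dx=+7,dy=+2->C
  (2,6):dx=+8,dy=-1->D; (3,4):dx=+1,dy=+3->C; (3,5):dx=+5,dy=-3->D; (3,6):dx=+6,dy=-6->D
  (4,5):dx=+4,dy=-6->D; (4,6):dx=+5,dy=-9->D; (5,6):dx=+1,dy=-3->D
Step 2: C = 6, D = 9, total pairs = 15.
Step 3: tau = (C - D)/(n(n-1)/2) = (6 - 9)/15 = -0.200000.
Step 4: Exact two-sided p-value (enumerate n! = 720 permutations of y under H0): p = 0.719444.
Step 5: alpha = 0.05. fail to reject H0.

tau_b = -0.2000 (C=6, D=9), p = 0.719444, fail to reject H0.


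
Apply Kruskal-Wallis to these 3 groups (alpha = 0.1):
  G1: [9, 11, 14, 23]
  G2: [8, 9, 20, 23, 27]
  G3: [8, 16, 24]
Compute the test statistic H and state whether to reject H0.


Step 1: Combine all N = 12 observations and assign midranks.
sorted (value, group, rank): (8,G2,1.5), (8,G3,1.5), (9,G1,3.5), (9,G2,3.5), (11,G1,5), (14,G1,6), (16,G3,7), (20,G2,8), (23,G1,9.5), (23,G2,9.5), (24,G3,11), (27,G2,12)
Step 2: Sum ranks within each group.
R_1 = 24 (n_1 = 4)
R_2 = 34.5 (n_2 = 5)
R_3 = 19.5 (n_3 = 3)
Step 3: H = 12/(N(N+1)) * sum(R_i^2/n_i) - 3(N+1)
     = 12/(12*13) * (24^2/4 + 34.5^2/5 + 19.5^2/3) - 3*13
     = 0.076923 * 508.8 - 39
     = 0.138462.
Step 4: Ties present; correction factor C = 1 - 18/(12^3 - 12) = 0.989510. Corrected H = 0.138462 / 0.989510 = 0.139929.
Step 5: Under H0, H ~ chi^2(2); p-value = 0.932427.
Step 6: alpha = 0.1. fail to reject H0.

H = 0.1399, df = 2, p = 0.932427, fail to reject H0.


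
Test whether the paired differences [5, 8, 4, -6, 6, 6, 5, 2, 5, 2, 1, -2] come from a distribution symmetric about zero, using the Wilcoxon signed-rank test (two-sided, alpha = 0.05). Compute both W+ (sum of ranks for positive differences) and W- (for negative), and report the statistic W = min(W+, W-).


Step 1: Drop any zero differences (none here) and take |d_i|.
|d| = [5, 8, 4, 6, 6, 6, 5, 2, 5, 2, 1, 2]
Step 2: Midrank |d_i| (ties get averaged ranks).
ranks: |5|->7, |8|->12, |4|->5, |6|->10, |6|->10, |6|->10, |5|->7, |2|->3, |5|->7, |2|->3, |1|->1, |2|->3
Step 3: Attach original signs; sum ranks with positive sign and with negative sign.
W+ = 7 + 12 + 5 + 10 + 10 + 7 + 3 + 7 + 3 + 1 = 65
W- = 10 + 3 = 13
(Check: W+ + W- = 78 should equal n(n+1)/2 = 78.)
Step 4: Test statistic W = min(W+, W-) = 13.
Step 5: Ties in |d|, so use the tie-corrected normal approximation.
        E[W] = n(n+1)/4 = 12*13/4 = 39.
        Tie groups: |d|=2 (t=3), |d|=5 (t=3), |d|=6 (t=3); sum(t^3 - t) = 72.
        Var[W] = n(n+1)(2n+1)/24 - sum(t^3-t)/48 = 3900/24 - 72/48 = 161.
        z = (W - E[W]) / sqrt(Var[W]) = (13 - 39) / 12.6886 = -2.0491.
        Two-sided p = 2*Phi(z) = 0.040454.
Step 6: alpha = 0.05. reject H0.

W+ = 65, W- = 13, W = min = 13, p = 0.040454, reject H0.


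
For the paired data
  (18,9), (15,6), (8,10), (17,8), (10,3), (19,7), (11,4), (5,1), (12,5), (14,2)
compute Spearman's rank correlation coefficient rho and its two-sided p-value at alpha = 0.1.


Step 1: Rank x and y separately (midranks; no ties here).
rank(x): 18->9, 15->7, 8->2, 17->8, 10->3, 19->10, 11->4, 5->1, 12->5, 14->6
rank(y): 9->9, 6->6, 10->10, 8->8, 3->3, 7->7, 4->4, 1->1, 5->5, 2->2
Step 2: d_i = R_x(i) - R_y(i); compute d_i^2.
  (9-9)^2=0, (7-6)^2=1, (2-10)^2=64, (8-8)^2=0, (3-3)^2=0, (10-7)^2=9, (4-4)^2=0, (1-1)^2=0, (5-5)^2=0, (6-2)^2=16
sum(d^2) = 90.
Step 3: rho = 1 - 6*90 / (10*(10^2 - 1)) = 1 - 540/990 = 0.454545.
Step 4: Under H0, t = rho * sqrt((n-2)/(1-rho^2)) = 1.4434 ~ t(8).
Step 5: Two-sided p-value from the t-distribution with 8 df = 0.186905.
Step 6: alpha = 0.1. fail to reject H0.

rho = 0.4545, p = 0.186905, fail to reject H0 at alpha = 0.1.


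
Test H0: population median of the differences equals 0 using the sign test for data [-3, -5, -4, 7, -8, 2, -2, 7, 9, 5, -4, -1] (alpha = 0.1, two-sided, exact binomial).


Step 1: Discard zero differences. Original n = 12; n_eff = number of nonzero differences = 12.
Nonzero differences (with sign): -3, -5, -4, +7, -8, +2, -2, +7, +9, +5, -4, -1
Step 2: Count signs: positive = 5, negative = 7.
Step 3: Under H0: P(positive) = 0.5, so the number of positives S ~ Bin(12, 0.5).
Step 4: Two-sided exact p-value = sum of Bin(12,0.5) probabilities at or below the observed probability = 0.774414.
Step 5: alpha = 0.1. fail to reject H0.

n_eff = 12, pos = 5, neg = 7, p = 0.774414, fail to reject H0.


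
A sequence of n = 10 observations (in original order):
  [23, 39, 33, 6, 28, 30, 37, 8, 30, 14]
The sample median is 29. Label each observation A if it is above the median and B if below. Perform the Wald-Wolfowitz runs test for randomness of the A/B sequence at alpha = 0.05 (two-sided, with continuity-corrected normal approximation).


Step 1: Compute median = 29; label A = above, B = below.
Labels in order: BAABBAABAB  (n_A = 5, n_B = 5)
Step 2: Count runs R = 7.
Step 3: Under H0 (random ordering), E[R] = 2*n_A*n_B/(n_A+n_B) + 1 = 2*5*5/10 + 1 = 6.0000.
        Var[R] = 2*n_A*n_B*(2*n_A*n_B - n_A - n_B) / ((n_A+n_B)^2 * (n_A+n_B-1)) = 2000/900 = 2.2222.
        SD[R] = 1.4907.
Step 4: Continuity-corrected z = (R - 0.5 - E[R]) / SD[R] = (7 - 0.5 - 6.0000) / 1.4907 = 0.3354.
Step 5: Two-sided p-value via normal approximation = 2*(1 - Phi(|z|)) = 0.737316.
Step 6: alpha = 0.05. fail to reject H0.

R = 7, z = 0.3354, p = 0.737316, fail to reject H0.


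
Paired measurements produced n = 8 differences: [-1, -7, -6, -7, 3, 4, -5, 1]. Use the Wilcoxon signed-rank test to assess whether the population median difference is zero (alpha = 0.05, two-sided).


Step 1: Drop any zero differences (none here) and take |d_i|.
|d| = [1, 7, 6, 7, 3, 4, 5, 1]
Step 2: Midrank |d_i| (ties get averaged ranks).
ranks: |1|->1.5, |7|->7.5, |6|->6, |7|->7.5, |3|->3, |4|->4, |5|->5, |1|->1.5
Step 3: Attach original signs; sum ranks with positive sign and with negative sign.
W+ = 3 + 4 + 1.5 = 8.5
W- = 1.5 + 7.5 + 6 + 7.5 + 5 = 27.5
(Check: W+ + W- = 36 should equal n(n+1)/2 = 36.)
Step 4: Test statistic W = min(W+, W-) = 8.5.
Step 5: Ties in |d|, so use the tie-corrected normal approximation.
        E[W] = n(n+1)/4 = 8*9/4 = 18.
        Tie groups: |d|=1 (t=2), |d|=7 (t=2); sum(t^3 - t) = 12.
        Var[W] = n(n+1)(2n+1)/24 - sum(t^3-t)/48 = 1224/24 - 12/48 = 50.75.
        z = (W - E[W]) / sqrt(Var[W]) = (8.5 - 18) / 7.1239 = -1.3335.
        Two-sided p = 2*Phi(z) = 0.182355.
Step 6: alpha = 0.05. fail to reject H0.

W+ = 8.5, W- = 27.5, W = min = 8.5, p = 0.182355, fail to reject H0.


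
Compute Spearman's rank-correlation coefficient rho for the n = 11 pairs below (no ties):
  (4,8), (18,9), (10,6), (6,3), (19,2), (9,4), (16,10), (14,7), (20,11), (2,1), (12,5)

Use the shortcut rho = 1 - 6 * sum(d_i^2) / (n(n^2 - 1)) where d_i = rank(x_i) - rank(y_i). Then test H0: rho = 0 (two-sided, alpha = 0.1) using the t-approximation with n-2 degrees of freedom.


Step 1: Rank x and y separately (midranks; no ties here).
rank(x): 4->2, 18->9, 10->5, 6->3, 19->10, 9->4, 16->8, 14->7, 20->11, 2->1, 12->6
rank(y): 8->8, 9->9, 6->6, 3->3, 2->2, 4->4, 10->10, 7->7, 11->11, 1->1, 5->5
Step 2: d_i = R_x(i) - R_y(i); compute d_i^2.
  (2-8)^2=36, (9-9)^2=0, (5-6)^2=1, (3-3)^2=0, (10-2)^2=64, (4-4)^2=0, (8-10)^2=4, (7-7)^2=0, (11-11)^2=0, (1-1)^2=0, (6-5)^2=1
sum(d^2) = 106.
Step 3: rho = 1 - 6*106 / (11*(11^2 - 1)) = 1 - 636/1320 = 0.518182.
Step 4: Under H0, t = rho * sqrt((n-2)/(1-rho^2)) = 1.8176 ~ t(9).
Step 5: Two-sided p-value from the t-distribution with 9 df = 0.102492.
Step 6: alpha = 0.1. fail to reject H0.

rho = 0.5182, p = 0.102492, fail to reject H0 at alpha = 0.1.


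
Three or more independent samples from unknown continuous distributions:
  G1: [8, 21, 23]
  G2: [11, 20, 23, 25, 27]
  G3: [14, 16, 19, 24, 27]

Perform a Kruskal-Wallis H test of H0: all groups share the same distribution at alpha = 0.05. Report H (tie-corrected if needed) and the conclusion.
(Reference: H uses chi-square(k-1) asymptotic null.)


Step 1: Combine all N = 13 observations and assign midranks.
sorted (value, group, rank): (8,G1,1), (11,G2,2), (14,G3,3), (16,G3,4), (19,G3,5), (20,G2,6), (21,G1,7), (23,G1,8.5), (23,G2,8.5), (24,G3,10), (25,G2,11), (27,G2,12.5), (27,G3,12.5)
Step 2: Sum ranks within each group.
R_1 = 16.5 (n_1 = 3)
R_2 = 40 (n_2 = 5)
R_3 = 34.5 (n_3 = 5)
Step 3: H = 12/(N(N+1)) * sum(R_i^2/n_i) - 3(N+1)
     = 12/(13*14) * (16.5^2/3 + 40^2/5 + 34.5^2/5) - 3*14
     = 0.065934 * 648.8 - 42
     = 0.778022.
Step 4: Ties present; correction factor C = 1 - 12/(13^3 - 13) = 0.994505. Corrected H = 0.778022 / 0.994505 = 0.782320.
Step 5: Under H0, H ~ chi^2(2); p-value = 0.676272.
Step 6: alpha = 0.05. fail to reject H0.

H = 0.7823, df = 2, p = 0.676272, fail to reject H0.


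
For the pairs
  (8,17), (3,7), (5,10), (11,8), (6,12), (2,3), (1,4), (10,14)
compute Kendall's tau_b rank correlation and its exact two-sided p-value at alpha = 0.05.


Step 1: Enumerate the 28 unordered pairs (i,j) with i<j and classify each by sign(x_j-x_i) * sign(y_j-y_i).
  (1,2):dx=-5,dy=-10->C; (1,3):dx=-3,dy=-7->C; (1,4):dx=+3,dy=-9->D; (1,5):dx=-2,dy=-5->C
  (1,6):dx=-6,dy=-14->C; (1,7):dx=-7,dy=-13->C; (1,8):dx=+2,dy=-3->D; (2,3):dx=+2,dy=+3->C
  (2,4):dx=+8,dy=+1->C; (2,5):dx=+3,dy=+5->C; (2,6):dx=-1,dy=-4->C; (2,7):dx=-2,dy=-3->C
  (2,8):dx=+7,dy=+7->C; (3,4):dx=+6,dy=-2->D; (3,5):dx=+1,dy=+2->C; (3,6):dx=-3,dy=-7->C
  (3,7):dx=-4,dy=-6->C; (3,8):dx=+5,dy=+4->C; (4,5):dx=-5,dy=+4->D; (4,6):dx=-9,dy=-5->C
  (4,7):dx=-10,dy=-4->C; (4,8):dx=-1,dy=+6->D; (5,6):dx=-4,dy=-9->C; (5,7):dx=-5,dy=-8->C
  (5,8):dx=+4,dy=+2->C; (6,7):dx=-1,dy=+1->D; (6,8):dx=+8,dy=+11->C; (7,8):dx=+9,dy=+10->C
Step 2: C = 22, D = 6, total pairs = 28.
Step 3: tau = (C - D)/(n(n-1)/2) = (22 - 6)/28 = 0.571429.
Step 4: Exact two-sided p-value (enumerate n! = 40320 permutations of y under H0): p = 0.061012.
Step 5: alpha = 0.05. fail to reject H0.

tau_b = 0.5714 (C=22, D=6), p = 0.061012, fail to reject H0.


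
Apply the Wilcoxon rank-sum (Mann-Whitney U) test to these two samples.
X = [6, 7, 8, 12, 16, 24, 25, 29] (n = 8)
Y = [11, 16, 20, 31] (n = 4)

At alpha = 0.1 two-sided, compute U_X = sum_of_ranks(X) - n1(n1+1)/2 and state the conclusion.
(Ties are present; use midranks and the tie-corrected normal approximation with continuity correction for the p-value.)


Step 1: Combine and sort all 12 observations; assign midranks.
sorted (value, group): (6,X), (7,X), (8,X), (11,Y), (12,X), (16,X), (16,Y), (20,Y), (24,X), (25,X), (29,X), (31,Y)
ranks: 6->1, 7->2, 8->3, 11->4, 12->5, 16->6.5, 16->6.5, 20->8, 24->9, 25->10, 29->11, 31->12
Step 2: Rank sum for X: R1 = 1 + 2 + 3 + 5 + 6.5 + 9 + 10 + 11 = 47.5.
Step 3: U_X = R1 - n1(n1+1)/2 = 47.5 - 8*9/2 = 47.5 - 36 = 11.5.
       U_Y = n1*n2 - U_X = 32 - 11.5 = 20.5.
Step 4: Ties are present, so use the tie-corrected normal approximation (with continuity correction) for the p-value.
Step 5: p-value = 0.496152; compare to alpha = 0.1. fail to reject H0.

U_X = 11.5, p = 0.496152, fail to reject H0 at alpha = 0.1.


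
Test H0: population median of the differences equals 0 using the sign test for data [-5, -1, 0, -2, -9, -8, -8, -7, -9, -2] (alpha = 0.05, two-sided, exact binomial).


Step 1: Discard zero differences. Original n = 10; n_eff = number of nonzero differences = 9.
Nonzero differences (with sign): -5, -1, -2, -9, -8, -8, -7, -9, -2
Step 2: Count signs: positive = 0, negative = 9.
Step 3: Under H0: P(positive) = 0.5, so the number of positives S ~ Bin(9, 0.5).
Step 4: Two-sided exact p-value = sum of Bin(9,0.5) probabilities at or below the observed probability = 0.003906.
Step 5: alpha = 0.05. reject H0.

n_eff = 9, pos = 0, neg = 9, p = 0.003906, reject H0.


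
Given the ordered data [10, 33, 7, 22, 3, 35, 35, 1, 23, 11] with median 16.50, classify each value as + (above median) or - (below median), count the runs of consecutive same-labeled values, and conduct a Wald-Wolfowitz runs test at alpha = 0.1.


Step 1: Compute median = 16.50; label A = above, B = below.
Labels in order: BABABAABAB  (n_A = 5, n_B = 5)
Step 2: Count runs R = 9.
Step 3: Under H0 (random ordering), E[R] = 2*n_A*n_B/(n_A+n_B) + 1 = 2*5*5/10 + 1 = 6.0000.
        Var[R] = 2*n_A*n_B*(2*n_A*n_B - n_A - n_B) / ((n_A+n_B)^2 * (n_A+n_B-1)) = 2000/900 = 2.2222.
        SD[R] = 1.4907.
Step 4: Continuity-corrected z = (R - 0.5 - E[R]) / SD[R] = (9 - 0.5 - 6.0000) / 1.4907 = 1.6771.
Step 5: Two-sided p-value via normal approximation = 2*(1 - Phi(|z|)) = 0.093533.
Step 6: alpha = 0.1. reject H0.

R = 9, z = 1.6771, p = 0.093533, reject H0.


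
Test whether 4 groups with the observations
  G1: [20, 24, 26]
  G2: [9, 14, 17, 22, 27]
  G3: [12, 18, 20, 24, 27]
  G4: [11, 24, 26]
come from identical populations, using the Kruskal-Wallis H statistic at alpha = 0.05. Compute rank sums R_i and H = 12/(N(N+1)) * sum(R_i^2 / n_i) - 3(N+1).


Step 1: Combine all N = 16 observations and assign midranks.
sorted (value, group, rank): (9,G2,1), (11,G4,2), (12,G3,3), (14,G2,4), (17,G2,5), (18,G3,6), (20,G1,7.5), (20,G3,7.5), (22,G2,9), (24,G1,11), (24,G3,11), (24,G4,11), (26,G1,13.5), (26,G4,13.5), (27,G2,15.5), (27,G3,15.5)
Step 2: Sum ranks within each group.
R_1 = 32 (n_1 = 3)
R_2 = 34.5 (n_2 = 5)
R_3 = 43 (n_3 = 5)
R_4 = 26.5 (n_4 = 3)
Step 3: H = 12/(N(N+1)) * sum(R_i^2/n_i) - 3(N+1)
     = 12/(16*17) * (32^2/3 + 34.5^2/5 + 43^2/5 + 26.5^2/3) - 3*17
     = 0.044118 * 1183.27 - 51
     = 1.202941.
Step 4: Ties present; correction factor C = 1 - 42/(16^3 - 16) = 0.989706. Corrected H = 1.202941 / 0.989706 = 1.215453.
Step 5: Under H0, H ~ chi^2(3); p-value = 0.749300.
Step 6: alpha = 0.05. fail to reject H0.

H = 1.2155, df = 3, p = 0.749300, fail to reject H0.


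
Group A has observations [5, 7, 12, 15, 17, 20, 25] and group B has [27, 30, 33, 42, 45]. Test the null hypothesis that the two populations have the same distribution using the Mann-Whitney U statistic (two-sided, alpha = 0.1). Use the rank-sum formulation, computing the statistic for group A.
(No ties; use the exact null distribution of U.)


Step 1: Combine and sort all 12 observations; assign midranks.
sorted (value, group): (5,X), (7,X), (12,X), (15,X), (17,X), (20,X), (25,X), (27,Y), (30,Y), (33,Y), (42,Y), (45,Y)
ranks: 5->1, 7->2, 12->3, 15->4, 17->5, 20->6, 25->7, 27->8, 30->9, 33->10, 42->11, 45->12
Step 2: Rank sum for X: R1 = 1 + 2 + 3 + 4 + 5 + 6 + 7 = 28.
Step 3: U_X = R1 - n1(n1+1)/2 = 28 - 7*8/2 = 28 - 28 = 0.
       U_Y = n1*n2 - U_X = 35 - 0 = 35.
Step 4: No ties, so the exact null distribution of U (based on enumerating the C(12,7) = 792 equally likely rank assignments) gives the two-sided p-value.
Step 5: p-value = 0.002525; compare to alpha = 0.1. reject H0.

U_X = 0, p = 0.002525, reject H0 at alpha = 0.1.


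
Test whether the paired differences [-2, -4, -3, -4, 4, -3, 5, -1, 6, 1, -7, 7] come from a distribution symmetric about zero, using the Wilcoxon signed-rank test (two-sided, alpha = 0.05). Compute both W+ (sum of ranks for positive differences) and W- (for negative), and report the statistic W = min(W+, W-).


Step 1: Drop any zero differences (none here) and take |d_i|.
|d| = [2, 4, 3, 4, 4, 3, 5, 1, 6, 1, 7, 7]
Step 2: Midrank |d_i| (ties get averaged ranks).
ranks: |2|->3, |4|->7, |3|->4.5, |4|->7, |4|->7, |3|->4.5, |5|->9, |1|->1.5, |6|->10, |1|->1.5, |7|->11.5, |7|->11.5
Step 3: Attach original signs; sum ranks with positive sign and with negative sign.
W+ = 7 + 9 + 10 + 1.5 + 11.5 = 39
W- = 3 + 7 + 4.5 + 7 + 4.5 + 1.5 + 11.5 = 39
(Check: W+ + W- = 78 should equal n(n+1)/2 = 78.)
Step 4: Test statistic W = min(W+, W-) = 39.
Step 5: Ties in |d|, so use the tie-corrected normal approximation.
        E[W] = n(n+1)/4 = 12*13/4 = 39.
        Tie groups: |d|=1 (t=2), |d|=3 (t=2), |d|=4 (t=3), |d|=7 (t=2); sum(t^3 - t) = 42.
        Var[W] = n(n+1)(2n+1)/24 - sum(t^3-t)/48 = 3900/24 - 42/48 = 161.625.
        z = (W - E[W]) / sqrt(Var[W]) = (39 - 39) / 12.7132 = 0.0000.
        Two-sided p = 2*Phi(z) = 1.000000.
Step 6: alpha = 0.05. fail to reject H0.

W+ = 39, W- = 39, W = min = 39, p = 1.000000, fail to reject H0.


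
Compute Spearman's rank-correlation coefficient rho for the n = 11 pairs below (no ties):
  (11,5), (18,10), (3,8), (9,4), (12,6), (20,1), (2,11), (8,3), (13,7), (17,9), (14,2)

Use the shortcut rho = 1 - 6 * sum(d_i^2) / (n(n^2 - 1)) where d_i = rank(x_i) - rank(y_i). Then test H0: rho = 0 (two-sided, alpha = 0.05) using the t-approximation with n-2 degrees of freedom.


Step 1: Rank x and y separately (midranks; no ties here).
rank(x): 11->5, 18->10, 3->2, 9->4, 12->6, 20->11, 2->1, 8->3, 13->7, 17->9, 14->8
rank(y): 5->5, 10->10, 8->8, 4->4, 6->6, 1->1, 11->11, 3->3, 7->7, 9->9, 2->2
Step 2: d_i = R_x(i) - R_y(i); compute d_i^2.
  (5-5)^2=0, (10-10)^2=0, (2-8)^2=36, (4-4)^2=0, (6-6)^2=0, (11-1)^2=100, (1-11)^2=100, (3-3)^2=0, (7-7)^2=0, (9-9)^2=0, (8-2)^2=36
sum(d^2) = 272.
Step 3: rho = 1 - 6*272 / (11*(11^2 - 1)) = 1 - 1632/1320 = -0.236364.
Step 4: Under H0, t = rho * sqrt((n-2)/(1-rho^2)) = -0.7298 ~ t(9).
Step 5: Two-sided p-value from the t-distribution with 9 df = 0.484091.
Step 6: alpha = 0.05. fail to reject H0.

rho = -0.2364, p = 0.484091, fail to reject H0 at alpha = 0.05.


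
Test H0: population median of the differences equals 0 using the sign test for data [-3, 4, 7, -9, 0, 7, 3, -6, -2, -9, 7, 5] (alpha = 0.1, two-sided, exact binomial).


Step 1: Discard zero differences. Original n = 12; n_eff = number of nonzero differences = 11.
Nonzero differences (with sign): -3, +4, +7, -9, +7, +3, -6, -2, -9, +7, +5
Step 2: Count signs: positive = 6, negative = 5.
Step 3: Under H0: P(positive) = 0.5, so the number of positives S ~ Bin(11, 0.5).
Step 4: Two-sided exact p-value = sum of Bin(11,0.5) probabilities at or below the observed probability = 1.000000.
Step 5: alpha = 0.1. fail to reject H0.

n_eff = 11, pos = 6, neg = 5, p = 1.000000, fail to reject H0.


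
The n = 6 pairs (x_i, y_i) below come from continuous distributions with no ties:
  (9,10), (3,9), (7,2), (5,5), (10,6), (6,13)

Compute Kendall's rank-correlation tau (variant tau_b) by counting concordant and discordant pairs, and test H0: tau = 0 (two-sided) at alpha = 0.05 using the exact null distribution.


Step 1: Enumerate the 15 unordered pairs (i,j) with i<j and classify each by sign(x_j-x_i) * sign(y_j-y_i).
  (1,2):dx=-6,dy=-1->C; (1,3):dx=-2,dy=-8->C; (1,4):dx=-4,dy=-5->C; (1,5):dx=+1,dy=-4->D
  (1,6):dx=-3,dy=+3->D; (2,3):dx=+4,dy=-7->D; (2,4):dx=+2,dy=-4->D; (2,5):dx=+7,dy=-3->D
  (2,6):dx=+3,dy=+4->C; (3,4):dx=-2,dy=+3->D; (3,5):dx=+3,dy=+4->C; (3,6):dx=-1,dy=+11->D
  (4,5):dx=+5,dy=+1->C; (4,6):dx=+1,dy=+8->C; (5,6):dx=-4,dy=+7->D
Step 2: C = 7, D = 8, total pairs = 15.
Step 3: tau = (C - D)/(n(n-1)/2) = (7 - 8)/15 = -0.066667.
Step 4: Exact two-sided p-value (enumerate n! = 720 permutations of y under H0): p = 1.000000.
Step 5: alpha = 0.05. fail to reject H0.

tau_b = -0.0667 (C=7, D=8), p = 1.000000, fail to reject H0.


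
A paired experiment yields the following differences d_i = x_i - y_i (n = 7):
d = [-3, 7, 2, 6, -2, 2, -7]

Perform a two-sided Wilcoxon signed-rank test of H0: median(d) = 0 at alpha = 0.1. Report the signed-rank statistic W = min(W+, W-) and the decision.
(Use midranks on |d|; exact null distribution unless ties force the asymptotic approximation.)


Step 1: Drop any zero differences (none here) and take |d_i|.
|d| = [3, 7, 2, 6, 2, 2, 7]
Step 2: Midrank |d_i| (ties get averaged ranks).
ranks: |3|->4, |7|->6.5, |2|->2, |6|->5, |2|->2, |2|->2, |7|->6.5
Step 3: Attach original signs; sum ranks with positive sign and with negative sign.
W+ = 6.5 + 2 + 5 + 2 = 15.5
W- = 4 + 2 + 6.5 = 12.5
(Check: W+ + W- = 28 should equal n(n+1)/2 = 28.)
Step 4: Test statistic W = min(W+, W-) = 12.5.
Step 5: Ties in |d|, so use the tie-corrected normal approximation.
        E[W] = n(n+1)/4 = 7*8/4 = 14.
        Tie groups: |d|=2 (t=3), |d|=7 (t=2); sum(t^3 - t) = 30.
        Var[W] = n(n+1)(2n+1)/24 - sum(t^3-t)/48 = 840/24 - 30/48 = 34.375.
        z = (W - E[W]) / sqrt(Var[W]) = (12.5 - 14) / 5.8630 = -0.2558.
        Two-sided p = 2*Phi(z) = 0.798074.
Step 6: alpha = 0.1. fail to reject H0.

W+ = 15.5, W- = 12.5, W = min = 12.5, p = 0.798074, fail to reject H0.


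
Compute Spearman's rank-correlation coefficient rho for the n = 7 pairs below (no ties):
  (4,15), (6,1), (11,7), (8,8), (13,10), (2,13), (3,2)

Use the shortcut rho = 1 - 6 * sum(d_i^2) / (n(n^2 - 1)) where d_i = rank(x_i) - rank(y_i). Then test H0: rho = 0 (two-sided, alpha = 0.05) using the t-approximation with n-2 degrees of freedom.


Step 1: Rank x and y separately (midranks; no ties here).
rank(x): 4->3, 6->4, 11->6, 8->5, 13->7, 2->1, 3->2
rank(y): 15->7, 1->1, 7->3, 8->4, 10->5, 13->6, 2->2
Step 2: d_i = R_x(i) - R_y(i); compute d_i^2.
  (3-7)^2=16, (4-1)^2=9, (6-3)^2=9, (5-4)^2=1, (7-5)^2=4, (1-6)^2=25, (2-2)^2=0
sum(d^2) = 64.
Step 3: rho = 1 - 6*64 / (7*(7^2 - 1)) = 1 - 384/336 = -0.142857.
Step 4: Under H0, t = rho * sqrt((n-2)/(1-rho^2)) = -0.3227 ~ t(5).
Step 5: Two-sided p-value from the t-distribution with 5 df = 0.759945.
Step 6: alpha = 0.05. fail to reject H0.

rho = -0.1429, p = 0.759945, fail to reject H0 at alpha = 0.05.


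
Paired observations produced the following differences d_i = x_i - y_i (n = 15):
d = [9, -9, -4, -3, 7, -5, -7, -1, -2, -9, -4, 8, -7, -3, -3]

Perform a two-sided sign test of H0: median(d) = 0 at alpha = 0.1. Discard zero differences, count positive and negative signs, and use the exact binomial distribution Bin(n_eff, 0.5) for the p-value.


Step 1: Discard zero differences. Original n = 15; n_eff = number of nonzero differences = 15.
Nonzero differences (with sign): +9, -9, -4, -3, +7, -5, -7, -1, -2, -9, -4, +8, -7, -3, -3
Step 2: Count signs: positive = 3, negative = 12.
Step 3: Under H0: P(positive) = 0.5, so the number of positives S ~ Bin(15, 0.5).
Step 4: Two-sided exact p-value = sum of Bin(15,0.5) probabilities at or below the observed probability = 0.035156.
Step 5: alpha = 0.1. reject H0.

n_eff = 15, pos = 3, neg = 12, p = 0.035156, reject H0.
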